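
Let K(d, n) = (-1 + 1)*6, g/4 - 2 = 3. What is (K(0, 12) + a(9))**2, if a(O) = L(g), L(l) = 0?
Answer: 0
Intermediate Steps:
g = 20 (g = 8 + 4*3 = 8 + 12 = 20)
K(d, n) = 0 (K(d, n) = 0*6 = 0)
a(O) = 0
(K(0, 12) + a(9))**2 = (0 + 0)**2 = 0**2 = 0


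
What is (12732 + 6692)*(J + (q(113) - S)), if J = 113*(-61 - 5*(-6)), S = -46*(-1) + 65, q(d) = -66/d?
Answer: -7933693952/113 ≈ -7.0210e+7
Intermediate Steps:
S = 111 (S = 46 + 65 = 111)
J = -3503 (J = 113*(-61 + 30) = 113*(-31) = -3503)
(12732 + 6692)*(J + (q(113) - S)) = (12732 + 6692)*(-3503 + (-66/113 - 1*111)) = 19424*(-3503 + (-66*1/113 - 111)) = 19424*(-3503 + (-66/113 - 111)) = 19424*(-3503 - 12609/113) = 19424*(-408448/113) = -7933693952/113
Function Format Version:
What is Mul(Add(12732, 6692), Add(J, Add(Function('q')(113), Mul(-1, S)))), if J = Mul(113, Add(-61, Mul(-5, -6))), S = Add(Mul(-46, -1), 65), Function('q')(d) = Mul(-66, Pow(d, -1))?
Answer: Rational(-7933693952, 113) ≈ -7.0210e+7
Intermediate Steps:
S = 111 (S = Add(46, 65) = 111)
J = -3503 (J = Mul(113, Add(-61, 30)) = Mul(113, -31) = -3503)
Mul(Add(12732, 6692), Add(J, Add(Function('q')(113), Mul(-1, S)))) = Mul(Add(12732, 6692), Add(-3503, Add(Mul(-66, Pow(113, -1)), Mul(-1, 111)))) = Mul(19424, Add(-3503, Add(Mul(-66, Rational(1, 113)), -111))) = Mul(19424, Add(-3503, Add(Rational(-66, 113), -111))) = Mul(19424, Add(-3503, Rational(-12609, 113))) = Mul(19424, Rational(-408448, 113)) = Rational(-7933693952, 113)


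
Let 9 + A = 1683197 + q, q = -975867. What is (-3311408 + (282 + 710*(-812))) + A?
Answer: -3180325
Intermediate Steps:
A = 707321 (A = -9 + (1683197 - 975867) = -9 + 707330 = 707321)
(-3311408 + (282 + 710*(-812))) + A = (-3311408 + (282 + 710*(-812))) + 707321 = (-3311408 + (282 - 576520)) + 707321 = (-3311408 - 576238) + 707321 = -3887646 + 707321 = -3180325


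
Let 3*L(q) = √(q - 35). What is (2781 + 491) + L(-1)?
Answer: 3272 + 2*I ≈ 3272.0 + 2.0*I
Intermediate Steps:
L(q) = √(-35 + q)/3 (L(q) = √(q - 35)/3 = √(-35 + q)/3)
(2781 + 491) + L(-1) = (2781 + 491) + √(-35 - 1)/3 = 3272 + √(-36)/3 = 3272 + (6*I)/3 = 3272 + 2*I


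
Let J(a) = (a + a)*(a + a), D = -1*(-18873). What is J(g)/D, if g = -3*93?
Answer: 3844/233 ≈ 16.498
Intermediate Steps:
D = 18873
g = -279
J(a) = 4*a² (J(a) = (2*a)*(2*a) = 4*a²)
J(g)/D = (4*(-279)²)/18873 = (4*77841)*(1/18873) = 311364*(1/18873) = 3844/233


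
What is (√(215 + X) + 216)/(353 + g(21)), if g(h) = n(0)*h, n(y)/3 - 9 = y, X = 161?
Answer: 27/115 + √94/460 ≈ 0.25586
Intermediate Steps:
n(y) = 27 + 3*y
g(h) = 27*h (g(h) = (27 + 3*0)*h = (27 + 0)*h = 27*h)
(√(215 + X) + 216)/(353 + g(21)) = (√(215 + 161) + 216)/(353 + 27*21) = (√376 + 216)/(353 + 567) = (2*√94 + 216)/920 = (216 + 2*√94)*(1/920) = 27/115 + √94/460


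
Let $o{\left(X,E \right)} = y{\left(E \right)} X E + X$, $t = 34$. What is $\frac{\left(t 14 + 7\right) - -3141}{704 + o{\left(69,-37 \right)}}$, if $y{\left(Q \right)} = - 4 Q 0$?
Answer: $\frac{3624}{773} \approx 4.6882$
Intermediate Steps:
$y{\left(Q \right)} = 0$
$o{\left(X,E \right)} = X$ ($o{\left(X,E \right)} = 0 X E + X = 0 E + X = 0 + X = X$)
$\frac{\left(t 14 + 7\right) - -3141}{704 + o{\left(69,-37 \right)}} = \frac{\left(34 \cdot 14 + 7\right) - -3141}{704 + 69} = \frac{\left(476 + 7\right) + 3141}{773} = \left(483 + 3141\right) \frac{1}{773} = 3624 \cdot \frac{1}{773} = \frac{3624}{773}$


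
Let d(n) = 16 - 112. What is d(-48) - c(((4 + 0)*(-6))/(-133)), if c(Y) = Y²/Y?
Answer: -12792/133 ≈ -96.180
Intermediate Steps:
d(n) = -96
c(Y) = Y
d(-48) - c(((4 + 0)*(-6))/(-133)) = -96 - (4 + 0)*(-6)/(-133) = -96 - 4*(-6)*(-1)/133 = -96 - (-24)*(-1)/133 = -96 - 1*24/133 = -96 - 24/133 = -12792/133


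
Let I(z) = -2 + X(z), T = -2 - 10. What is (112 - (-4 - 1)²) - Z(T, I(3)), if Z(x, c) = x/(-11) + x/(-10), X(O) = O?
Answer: 4659/55 ≈ 84.709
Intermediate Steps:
T = -12
I(z) = -2 + z
Z(x, c) = -21*x/110 (Z(x, c) = x*(-1/11) + x*(-⅒) = -x/11 - x/10 = -21*x/110)
(112 - (-4 - 1)²) - Z(T, I(3)) = (112 - (-4 - 1)²) - (-21)*(-12)/110 = (112 - 1*(-5)²) - 1*126/55 = (112 - 1*25) - 126/55 = (112 - 25) - 126/55 = 87 - 126/55 = 4659/55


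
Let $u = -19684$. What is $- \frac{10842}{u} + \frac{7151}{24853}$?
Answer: $\frac{205108255}{244603226} \approx 0.83853$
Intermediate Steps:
$- \frac{10842}{u} + \frac{7151}{24853} = - \frac{10842}{-19684} + \frac{7151}{24853} = \left(-10842\right) \left(- \frac{1}{19684}\right) + 7151 \cdot \frac{1}{24853} = \frac{5421}{9842} + \frac{7151}{24853} = \frac{205108255}{244603226}$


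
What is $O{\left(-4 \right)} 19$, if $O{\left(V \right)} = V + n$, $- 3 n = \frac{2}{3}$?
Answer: $- \frac{722}{9} \approx -80.222$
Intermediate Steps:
$n = - \frac{2}{9}$ ($n = - \frac{2 \cdot \frac{1}{3}}{3} = \left(- \frac{1}{3}\right) \frac{2}{3} = - \frac{2}{9} \approx -0.22222$)
$O{\left(V \right)} = - \frac{2}{9} + V$ ($O{\left(V \right)} = V - \frac{2}{9} = - \frac{2}{9} + V$)
$O{\left(-4 \right)} 19 = \left(- \frac{2}{9} - 4\right) 19 = \left(- \frac{38}{9}\right) 19 = - \frac{722}{9}$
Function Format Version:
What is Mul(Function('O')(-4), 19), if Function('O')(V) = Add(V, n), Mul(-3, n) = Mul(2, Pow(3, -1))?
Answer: Rational(-722, 9) ≈ -80.222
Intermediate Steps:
n = Rational(-2, 9) (n = Mul(Rational(-1, 3), Mul(2, Pow(3, -1))) = Mul(Rational(-1, 3), Mul(2, Rational(1, 3))) = Mul(Rational(-1, 3), Rational(2, 3)) = Rational(-2, 9) ≈ -0.22222)
Function('O')(V) = Add(Rational(-2, 9), V) (Function('O')(V) = Add(V, Rational(-2, 9)) = Add(Rational(-2, 9), V))
Mul(Function('O')(-4), 19) = Mul(Add(Rational(-2, 9), -4), 19) = Mul(Rational(-38, 9), 19) = Rational(-722, 9)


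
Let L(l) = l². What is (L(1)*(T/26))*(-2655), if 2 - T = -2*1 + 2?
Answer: -2655/13 ≈ -204.23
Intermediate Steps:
T = 2 (T = 2 - (-2*1 + 2) = 2 - (-2 + 2) = 2 - 1*0 = 2 + 0 = 2)
(L(1)*(T/26))*(-2655) = (1²*(2/26))*(-2655) = (1*(2*(1/26)))*(-2655) = (1*(1/13))*(-2655) = (1/13)*(-2655) = -2655/13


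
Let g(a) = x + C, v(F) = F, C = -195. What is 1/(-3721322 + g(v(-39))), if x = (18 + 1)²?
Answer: -1/3721156 ≈ -2.6873e-7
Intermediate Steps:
x = 361 (x = 19² = 361)
g(a) = 166 (g(a) = 361 - 195 = 166)
1/(-3721322 + g(v(-39))) = 1/(-3721322 + 166) = 1/(-3721156) = -1/3721156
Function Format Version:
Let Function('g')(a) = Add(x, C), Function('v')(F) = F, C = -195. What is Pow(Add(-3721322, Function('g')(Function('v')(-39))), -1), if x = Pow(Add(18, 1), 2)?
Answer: Rational(-1, 3721156) ≈ -2.6873e-7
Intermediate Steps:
x = 361 (x = Pow(19, 2) = 361)
Function('g')(a) = 166 (Function('g')(a) = Add(361, -195) = 166)
Pow(Add(-3721322, Function('g')(Function('v')(-39))), -1) = Pow(Add(-3721322, 166), -1) = Pow(-3721156, -1) = Rational(-1, 3721156)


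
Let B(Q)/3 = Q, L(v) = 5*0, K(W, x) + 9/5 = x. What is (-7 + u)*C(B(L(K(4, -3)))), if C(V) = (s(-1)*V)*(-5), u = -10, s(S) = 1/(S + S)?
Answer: 0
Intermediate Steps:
K(W, x) = -9/5 + x
L(v) = 0
s(S) = 1/(2*S)
B(Q) = 3*Q
C(V) = 5*V/2 (C(V) = (((½)/(-1))*V)*(-5) = (((½)*(-1))*V)*(-5) = -V/2*(-5) = 5*V/2)
(-7 + u)*C(B(L(K(4, -3)))) = (-7 - 10)*(5*(3*0)/2) = -85*0/2 = -17*0 = 0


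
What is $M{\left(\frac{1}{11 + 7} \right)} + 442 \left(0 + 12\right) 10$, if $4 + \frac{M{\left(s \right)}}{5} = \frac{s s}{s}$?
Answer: $\frac{954365}{18} \approx 53020.0$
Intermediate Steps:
$M{\left(s \right)} = -20 + 5 s$ ($M{\left(s \right)} = -20 + 5 \frac{s s}{s} = -20 + 5 \frac{s^{2}}{s} = -20 + 5 s$)
$M{\left(\frac{1}{11 + 7} \right)} + 442 \left(0 + 12\right) 10 = \left(-20 + \frac{5}{11 + 7}\right) + 442 \left(0 + 12\right) 10 = \left(-20 + \frac{5}{18}\right) + 442 \cdot 12 \cdot 10 = \left(-20 + 5 \cdot \frac{1}{18}\right) + 442 \cdot 120 = \left(-20 + \frac{5}{18}\right) + 53040 = - \frac{355}{18} + 53040 = \frac{954365}{18}$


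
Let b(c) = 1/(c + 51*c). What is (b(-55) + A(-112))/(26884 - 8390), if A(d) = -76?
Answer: -217361/52892840 ≈ -0.0041095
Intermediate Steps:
b(c) = 1/(52*c)
(b(-55) + A(-112))/(26884 - 8390) = ((1/52)/(-55) - 76)/(26884 - 8390) = ((1/52)*(-1/55) - 76)/18494 = (-1/2860 - 76)*(1/18494) = -217361/2860*1/18494 = -217361/52892840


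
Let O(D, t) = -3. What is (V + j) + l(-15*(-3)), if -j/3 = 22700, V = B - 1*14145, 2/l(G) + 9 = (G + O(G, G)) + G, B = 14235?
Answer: -2652389/39 ≈ -68010.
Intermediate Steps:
l(G) = 2/(-12 + 2*G) (l(G) = 2/(-9 + ((G - 3) + G)) = 2/(-9 + ((-3 + G) + G)) = 2/(-9 + (-3 + 2*G)) = 2/(-12 + 2*G))
V = 90 (V = 14235 - 1*14145 = 14235 - 14145 = 90)
j = -68100 (j = -3*22700 = -68100)
(V + j) + l(-15*(-3)) = (90 - 68100) + 1/(-6 - 15*(-3)) = -68010 + 1/(-6 + 45) = -68010 + 1/39 = -2652389/39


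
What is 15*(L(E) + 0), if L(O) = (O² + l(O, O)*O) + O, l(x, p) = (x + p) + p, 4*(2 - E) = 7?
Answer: 15/2 ≈ 7.5000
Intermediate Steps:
E = ¼ (E = 2 - ¼*7 = 2 - 7/4 = ¼ ≈ 0.25000)
l(x, p) = x + 2*p (l(x, p) = (p + x) + p = x + 2*p)
L(O) = O + 4*O² (L(O) = (O² + (O + 2*O)*O) + O = (O² + (3*O)*O) + O = (O² + 3*O²) + O = 4*O² + O = O + 4*O²)
15*(L(E) + 0) = 15*((1 + 4*(¼))/4 + 0) = 15*((1 + 1)/4 + 0) = 15*((¼)*2 + 0) = 15*(½ + 0) = 15*(½) = 15/2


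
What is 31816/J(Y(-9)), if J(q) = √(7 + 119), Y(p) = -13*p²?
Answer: 15908*√14/21 ≈ 2834.4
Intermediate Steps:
J(q) = 3*√14 (J(q) = √126 = 3*√14)
31816/J(Y(-9)) = 31816/((3*√14)) = 31816*(√14/42) = 15908*√14/21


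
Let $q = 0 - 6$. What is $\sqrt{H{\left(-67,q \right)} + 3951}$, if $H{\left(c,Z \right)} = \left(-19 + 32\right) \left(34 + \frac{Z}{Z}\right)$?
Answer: $\sqrt{4406} \approx 66.378$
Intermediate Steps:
$q = -6$ ($q = 0 - 6 = -6$)
$H{\left(c,Z \right)} = 455$ ($H{\left(c,Z \right)} = 13 \left(34 + 1\right) = 13 \cdot 35 = 455$)
$\sqrt{H{\left(-67,q \right)} + 3951} = \sqrt{455 + 3951} = \sqrt{4406}$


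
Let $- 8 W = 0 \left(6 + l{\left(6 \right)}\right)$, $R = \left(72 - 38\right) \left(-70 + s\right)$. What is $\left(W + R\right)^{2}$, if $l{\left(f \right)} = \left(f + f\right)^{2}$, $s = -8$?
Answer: $7033104$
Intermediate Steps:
$R = -2652$ ($R = \left(72 - 38\right) \left(-70 - 8\right) = 34 \left(-78\right) = -2652$)
$l{\left(f \right)} = 4 f^{2}$ ($l{\left(f \right)} = \left(2 f\right)^{2} = 4 f^{2}$)
$W = 0$ ($W = - \frac{0 \left(6 + 4 \cdot 6^{2}\right)}{8} = - \frac{0 \left(6 + 4 \cdot 36\right)}{8} = - \frac{0 \left(6 + 144\right)}{8} = - \frac{0 \cdot 150}{8} = \left(- \frac{1}{8}\right) 0 = 0$)
$\left(W + R\right)^{2} = \left(0 - 2652\right)^{2} = \left(-2652\right)^{2} = 7033104$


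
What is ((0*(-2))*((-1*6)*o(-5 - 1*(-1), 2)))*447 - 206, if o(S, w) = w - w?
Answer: -206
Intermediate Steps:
o(S, w) = 0
((0*(-2))*((-1*6)*o(-5 - 1*(-1), 2)))*447 - 206 = ((0*(-2))*(-1*6*0))*447 - 206 = (0*(-6*0))*447 - 206 = (0*0)*447 - 206 = 0*447 - 206 = 0 - 206 = -206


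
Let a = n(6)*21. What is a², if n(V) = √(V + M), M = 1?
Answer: 3087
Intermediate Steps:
n(V) = √(1 + V) (n(V) = √(V + 1) = √(1 + V))
a = 21*√7 (a = √(1 + 6)*21 = √7*21 = 21*√7 ≈ 55.561)
a² = (21*√7)² = 3087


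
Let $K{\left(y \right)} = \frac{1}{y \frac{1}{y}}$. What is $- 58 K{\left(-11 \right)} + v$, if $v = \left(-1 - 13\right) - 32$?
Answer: $-104$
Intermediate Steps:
$v = -46$ ($v = -14 - 32 = -46$)
$K{\left(y \right)} = 1$ ($K{\left(y \right)} = 1^{-1} = 1$)
$- 58 K{\left(-11 \right)} + v = \left(-58\right) 1 - 46 = -58 - 46 = -104$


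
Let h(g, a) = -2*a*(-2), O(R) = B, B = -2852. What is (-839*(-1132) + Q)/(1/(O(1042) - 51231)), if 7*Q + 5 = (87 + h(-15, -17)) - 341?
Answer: -359538862447/7 ≈ -5.1363e+10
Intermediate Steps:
O(R) = -2852
h(g, a) = 4*a
Q = -327/7 (Q = -5/7 + ((87 + 4*(-17)) - 341)/7 = -5/7 + ((87 - 68) - 341)/7 = -5/7 + (19 - 341)/7 = -5/7 + (⅐)*(-322) = -5/7 - 46 = -327/7 ≈ -46.714)
(-839*(-1132) + Q)/(1/(O(1042) - 51231)) = (-839*(-1132) - 327/7)/(1/(-2852 - 51231)) = (949748 - 327/7)/(1/(-54083)) = 6647909/(7*(-1/54083)) = (6647909/7)*(-54083) = -359538862447/7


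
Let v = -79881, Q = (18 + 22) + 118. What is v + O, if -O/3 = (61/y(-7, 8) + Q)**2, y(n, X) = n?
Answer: -7190244/49 ≈ -1.4674e+5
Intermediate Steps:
Q = 158 (Q = 40 + 118 = 158)
O = -3276075/49 (O = -3*(61/(-7) + 158)**2 = -3*(61*(-1/7) + 158)**2 = -3*(-61/7 + 158)**2 = -3*(1045/7)**2 = -3*1092025/49 = -3276075/49 ≈ -66859.)
v + O = -79881 - 3276075/49 = -7190244/49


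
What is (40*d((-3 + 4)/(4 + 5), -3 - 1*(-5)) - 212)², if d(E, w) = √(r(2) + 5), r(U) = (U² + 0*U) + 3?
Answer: 64144 - 33920*√3 ≈ 5392.8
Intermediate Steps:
r(U) = 3 + U² (r(U) = (U² + 0) + 3 = U² + 3 = 3 + U²)
d(E, w) = 2*√3 (d(E, w) = √((3 + 2²) + 5) = √((3 + 4) + 5) = √(7 + 5) = √12 = 2*√3)
(40*d((-3 + 4)/(4 + 5), -3 - 1*(-5)) - 212)² = (40*(2*√3) - 212)² = (80*√3 - 212)² = (-212 + 80*√3)²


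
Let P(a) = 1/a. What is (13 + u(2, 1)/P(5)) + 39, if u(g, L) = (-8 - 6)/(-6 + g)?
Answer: 139/2 ≈ 69.500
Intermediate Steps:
u(g, L) = -14/(-6 + g)
(13 + u(2, 1)/P(5)) + 39 = (13 + (-14/(-6 + 2))/(1/5)) + 39 = (13 + (-14/(-4))/(⅕)) + 39 = (13 - 14*(-¼)*5) + 39 = (13 + (7/2)*5) + 39 = (13 + 35/2) + 39 = 61/2 + 39 = 139/2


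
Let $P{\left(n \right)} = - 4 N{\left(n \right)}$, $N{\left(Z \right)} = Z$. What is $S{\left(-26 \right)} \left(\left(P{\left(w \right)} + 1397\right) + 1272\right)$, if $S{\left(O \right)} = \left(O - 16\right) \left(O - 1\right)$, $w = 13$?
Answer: $2967678$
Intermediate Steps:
$P{\left(n \right)} = - 4 n$
$S{\left(O \right)} = \left(-1 + O\right) \left(-16 + O\right)$ ($S{\left(O \right)} = \left(-16 + O\right) \left(-1 + O\right) = \left(-1 + O\right) \left(-16 + O\right)$)
$S{\left(-26 \right)} \left(\left(P{\left(w \right)} + 1397\right) + 1272\right) = \left(16 + \left(-26\right)^{2} - -442\right) \left(\left(\left(-4\right) 13 + 1397\right) + 1272\right) = \left(16 + 676 + 442\right) \left(\left(-52 + 1397\right) + 1272\right) = 1134 \left(1345 + 1272\right) = 1134 \cdot 2617 = 2967678$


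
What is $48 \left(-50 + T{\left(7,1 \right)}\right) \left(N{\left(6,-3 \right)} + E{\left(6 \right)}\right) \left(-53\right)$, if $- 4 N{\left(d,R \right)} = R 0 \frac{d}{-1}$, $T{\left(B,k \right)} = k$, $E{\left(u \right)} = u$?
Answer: $747936$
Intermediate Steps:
$N{\left(d,R \right)} = 0$ ($N{\left(d,R \right)} = - \frac{R 0 \frac{d}{-1}}{4} = - \frac{0 d \left(-1\right)}{4} = - \frac{0 \left(- d\right)}{4} = \left(- \frac{1}{4}\right) 0 = 0$)
$48 \left(-50 + T{\left(7,1 \right)}\right) \left(N{\left(6,-3 \right)} + E{\left(6 \right)}\right) \left(-53\right) = 48 \left(-50 + 1\right) \left(0 + 6\right) \left(-53\right) = 48 \left(\left(-49\right) 6\right) \left(-53\right) = 48 \left(-294\right) \left(-53\right) = \left(-14112\right) \left(-53\right) = 747936$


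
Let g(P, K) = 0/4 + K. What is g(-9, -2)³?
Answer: -8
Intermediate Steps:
g(P, K) = K (g(P, K) = (¼)*0 + K = 0 + K = K)
g(-9, -2)³ = (-2)³ = -8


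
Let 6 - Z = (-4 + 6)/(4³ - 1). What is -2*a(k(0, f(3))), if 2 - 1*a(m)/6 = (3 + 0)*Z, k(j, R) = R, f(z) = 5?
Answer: 1336/7 ≈ 190.86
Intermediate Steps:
Z = 376/63 (Z = 6 - (-4 + 6)/(4³ - 1) = 6 - 2/(64 - 1) = 6 - 2/63 = 376/63 ≈ 5.9683)
a(m) = -668/7 (a(m) = 12 - 6*(3 + 0)*376/63 = 12 - 18*376/63 = 12 - 6*376/21 = 12 - 752/7 = -668/7)
-2*a(k(0, f(3))) = -2*(-668/7) = 1336/7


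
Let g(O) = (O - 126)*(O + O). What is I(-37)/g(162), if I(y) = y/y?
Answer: 1/11664 ≈ 8.5734e-5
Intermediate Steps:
I(y) = 1
g(O) = 2*O*(-126 + O) (g(O) = (-126 + O)*(2*O) = 2*O*(-126 + O))
I(-37)/g(162) = 1/(2*162*(-126 + 162)) = 1/(2*162*36) = 1/11664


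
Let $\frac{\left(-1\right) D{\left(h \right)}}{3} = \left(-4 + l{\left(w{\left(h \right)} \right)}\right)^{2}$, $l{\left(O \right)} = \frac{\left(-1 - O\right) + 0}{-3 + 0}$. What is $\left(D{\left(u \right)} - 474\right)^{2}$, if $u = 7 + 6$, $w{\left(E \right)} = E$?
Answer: $\frac{2033476}{9} \approx 2.2594 \cdot 10^{5}$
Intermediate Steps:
$l{\left(O \right)} = \frac{1}{3} + \frac{O}{3}$ ($l{\left(O \right)} = \frac{-1 - O}{-3} = \left(-1 - O\right) \left(- \frac{1}{3}\right) = \frac{1}{3} + \frac{O}{3}$)
$u = 13$
$D{\left(h \right)} = - 3 \left(- \frac{11}{3} + \frac{h}{3}\right)^{2}$ ($D{\left(h \right)} = - 3 \left(-4 + \left(\frac{1}{3} + \frac{h}{3}\right)\right)^{2} = - 3 \left(- \frac{11}{3} + \frac{h}{3}\right)^{2}$)
$\left(D{\left(u \right)} - 474\right)^{2} = \left(- \frac{\left(-11 + 13\right)^{2}}{3} - 474\right)^{2} = \left(- \frac{2^{2}}{3} - 474\right)^{2} = \left(\left(- \frac{1}{3}\right) 4 - 474\right)^{2} = \left(- \frac{4}{3} - 474\right)^{2} = \left(- \frac{1426}{3}\right)^{2} = \frac{2033476}{9}$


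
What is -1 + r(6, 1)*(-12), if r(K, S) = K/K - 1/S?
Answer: -1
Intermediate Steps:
r(K, S) = 1 - 1/S
-1 + r(6, 1)*(-12) = -1 + ((-1 + 1)/1)*(-12) = -1 + (1*0)*(-12) = -1 + 0*(-12) = -1 + 0 = -1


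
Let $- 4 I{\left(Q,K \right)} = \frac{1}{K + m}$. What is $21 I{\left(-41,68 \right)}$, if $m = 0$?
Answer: $- \frac{21}{272} \approx -0.077206$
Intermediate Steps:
$I{\left(Q,K \right)} = - \frac{1}{4 K}$ ($I{\left(Q,K \right)} = - \frac{1}{4 \left(K + 0\right)} = - \frac{1}{4 K}$)
$21 I{\left(-41,68 \right)} = 21 \left(- \frac{1}{4 \cdot 68}\right) = 21 \left(\left(- \frac{1}{4}\right) \frac{1}{68}\right) = 21 \left(- \frac{1}{272}\right) = - \frac{21}{272}$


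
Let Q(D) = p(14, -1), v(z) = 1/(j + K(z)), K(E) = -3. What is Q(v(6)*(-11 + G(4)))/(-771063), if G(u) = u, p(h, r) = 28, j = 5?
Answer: -28/771063 ≈ -3.6313e-5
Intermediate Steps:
v(z) = ½ (v(z) = 1/(5 - 3) = 1/2 = ½)
Q(D) = 28
Q(v(6)*(-11 + G(4)))/(-771063) = 28/(-771063) = 28*(-1/771063) = -28/771063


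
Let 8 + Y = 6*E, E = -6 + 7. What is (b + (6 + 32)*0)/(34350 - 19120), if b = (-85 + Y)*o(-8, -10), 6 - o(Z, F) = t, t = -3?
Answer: -783/15230 ≈ -0.051412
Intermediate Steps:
o(Z, F) = 9 (o(Z, F) = 6 - 1*(-3) = 6 + 3 = 9)
E = 1
Y = -2 (Y = -8 + 6*1 = -8 + 6 = -2)
b = -783 (b = (-85 - 2)*9 = -87*9 = -783)
(b + (6 + 32)*0)/(34350 - 19120) = (-783 + (6 + 32)*0)/(34350 - 19120) = (-783 + 38*0)/15230 = (-783 + 0)*(1/15230) = -783*1/15230 = -783/15230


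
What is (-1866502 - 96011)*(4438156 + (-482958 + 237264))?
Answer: -8227761177006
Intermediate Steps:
(-1866502 - 96011)*(4438156 + (-482958 + 237264)) = -1962513*(4438156 - 245694) = -1962513*4192462 = -8227761177006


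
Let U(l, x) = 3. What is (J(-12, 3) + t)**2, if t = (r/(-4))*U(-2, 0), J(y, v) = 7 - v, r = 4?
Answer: 1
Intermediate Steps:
t = -3 (t = (4/(-4))*3 = -1/4*4*3 = -1*3 = -3)
(J(-12, 3) + t)**2 = ((7 - 1*3) - 3)**2 = ((7 - 3) - 3)**2 = (4 - 3)**2 = 1**2 = 1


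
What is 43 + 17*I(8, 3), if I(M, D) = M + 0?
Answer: 179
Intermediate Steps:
I(M, D) = M
43 + 17*I(8, 3) = 43 + 17*8 = 43 + 136 = 179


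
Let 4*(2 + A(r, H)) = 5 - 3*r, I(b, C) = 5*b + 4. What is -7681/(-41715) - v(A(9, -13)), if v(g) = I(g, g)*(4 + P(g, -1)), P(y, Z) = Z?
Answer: 8400077/83430 ≈ 100.68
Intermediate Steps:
I(b, C) = 4 + 5*b
A(r, H) = -¾ - 3*r/4 (A(r, H) = -2 + (5 - 3*r)/4 = -2 + (5/4 - 3*r/4) = -¾ - 3*r/4)
v(g) = 12 + 15*g (v(g) = (4 + 5*g)*(4 - 1) = (4 + 5*g)*3 = 12 + 15*g)
-7681/(-41715) - v(A(9, -13)) = -7681/(-41715) - (12 + 15*(-¾ - ¾*9)) = -7681*(-1/41715) - (12 + 15*(-¾ - 27/4)) = 7681/41715 - (12 + 15*(-15/2)) = 7681/41715 - (12 - 225/2) = 7681/41715 - 1*(-201/2) = 7681/41715 + 201/2 = 8400077/83430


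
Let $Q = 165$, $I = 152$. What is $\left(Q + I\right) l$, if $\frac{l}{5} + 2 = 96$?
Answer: $148990$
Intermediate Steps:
$l = 470$ ($l = -10 + 5 \cdot 96 = -10 + 480 = 470$)
$\left(Q + I\right) l = \left(165 + 152\right) 470 = 317 \cdot 470 = 148990$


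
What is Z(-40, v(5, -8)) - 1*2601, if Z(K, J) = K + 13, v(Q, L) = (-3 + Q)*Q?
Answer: -2628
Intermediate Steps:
v(Q, L) = Q*(-3 + Q)
Z(K, J) = 13 + K
Z(-40, v(5, -8)) - 1*2601 = (13 - 40) - 1*2601 = -27 - 2601 = -2628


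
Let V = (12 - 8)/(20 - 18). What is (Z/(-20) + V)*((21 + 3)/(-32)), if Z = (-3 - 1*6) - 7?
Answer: -21/10 ≈ -2.1000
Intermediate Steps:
Z = -16 (Z = (-3 - 6) - 7 = -9 - 7 = -16)
V = 2 (V = 4/2 = 4*(1/2) = 2)
(Z/(-20) + V)*((21 + 3)/(-32)) = (-16/(-20) + 2)*((21 + 3)/(-32)) = (-16*(-1/20) + 2)*(24*(-1/32)) = (4/5 + 2)*(-3/4) = (14/5)*(-3/4) = -21/10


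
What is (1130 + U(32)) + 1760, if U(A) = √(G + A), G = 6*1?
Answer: 2890 + √38 ≈ 2896.2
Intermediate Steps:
G = 6
U(A) = √(6 + A)
(1130 + U(32)) + 1760 = (1130 + √(6 + 32)) + 1760 = (1130 + √38) + 1760 = 2890 + √38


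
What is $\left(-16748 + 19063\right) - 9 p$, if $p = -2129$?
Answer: $21476$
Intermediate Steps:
$\left(-16748 + 19063\right) - 9 p = \left(-16748 + 19063\right) - -19161 = 2315 + 19161 = 21476$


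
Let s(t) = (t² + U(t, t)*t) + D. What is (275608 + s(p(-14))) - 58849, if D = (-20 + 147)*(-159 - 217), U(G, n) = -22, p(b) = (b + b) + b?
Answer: 171695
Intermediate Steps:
p(b) = 3*b (p(b) = 2*b + b = 3*b)
D = -47752 (D = 127*(-376) = -47752)
s(t) = -47752 + t² - 22*t (s(t) = (t² - 22*t) - 47752 = -47752 + t² - 22*t)
(275608 + s(p(-14))) - 58849 = (275608 + (-47752 + (3*(-14))² - 66*(-14))) - 58849 = (275608 + (-47752 + (-42)² - 22*(-42))) - 58849 = (275608 + (-47752 + 1764 + 924)) - 58849 = (275608 - 45064) - 58849 = 230544 - 58849 = 171695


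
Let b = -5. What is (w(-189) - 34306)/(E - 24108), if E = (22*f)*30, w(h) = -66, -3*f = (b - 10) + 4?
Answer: 8593/5422 ≈ 1.5848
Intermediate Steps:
f = 11/3 (f = -((-5 - 10) + 4)/3 = -(-15 + 4)/3 = -⅓*(-11) = 11/3 ≈ 3.6667)
E = 2420 (E = (22*(11/3))*30 = (242/3)*30 = 2420)
(w(-189) - 34306)/(E - 24108) = (-66 - 34306)/(2420 - 24108) = -34372/(-21688) = -34372*(-1/21688) = 8593/5422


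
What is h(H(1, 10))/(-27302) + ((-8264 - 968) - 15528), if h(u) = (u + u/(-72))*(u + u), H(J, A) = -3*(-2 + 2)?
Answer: -24760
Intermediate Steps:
H(J, A) = 0 (H(J, A) = -3*0 = 0)
h(u) = 71*u²/36 (h(u) = (u + u*(-1/72))*(2*u) = (u - u/72)*(2*u) = (71*u/72)*(2*u) = 71*u²/36)
h(H(1, 10))/(-27302) + ((-8264 - 968) - 15528) = ((71/36)*0²)/(-27302) + ((-8264 - 968) - 15528) = ((71/36)*0)*(-1/27302) + (-9232 - 15528) = 0*(-1/27302) - 24760 = 0 - 24760 = -24760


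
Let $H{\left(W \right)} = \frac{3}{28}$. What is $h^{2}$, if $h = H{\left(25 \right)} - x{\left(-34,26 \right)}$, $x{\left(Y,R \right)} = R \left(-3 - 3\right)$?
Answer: $\frac{19105641}{784} \approx 24369.0$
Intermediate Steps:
$x{\left(Y,R \right)} = - 6 R$ ($x{\left(Y,R \right)} = R \left(-6\right) = - 6 R$)
$H{\left(W \right)} = \frac{3}{28}$ ($H{\left(W \right)} = 3 \cdot \frac{1}{28} = \frac{3}{28}$)
$h = \frac{4371}{28}$ ($h = \frac{3}{28} - \left(-6\right) 26 = \frac{3}{28} - -156 = \frac{3}{28} + 156 = \frac{4371}{28} \approx 156.11$)
$h^{2} = \left(\frac{4371}{28}\right)^{2} = \frac{19105641}{784}$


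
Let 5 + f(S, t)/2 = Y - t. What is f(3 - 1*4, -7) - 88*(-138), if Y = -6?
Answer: 12136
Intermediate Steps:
f(S, t) = -22 - 2*t (f(S, t) = -10 + 2*(-6 - t) = -10 + (-12 - 2*t) = -22 - 2*t)
f(3 - 1*4, -7) - 88*(-138) = (-22 - 2*(-7)) - 88*(-138) = (-22 + 14) + 12144 = -8 + 12144 = 12136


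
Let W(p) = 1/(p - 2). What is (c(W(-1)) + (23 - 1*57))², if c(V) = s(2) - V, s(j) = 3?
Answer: 8464/9 ≈ 940.44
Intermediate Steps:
W(p) = 1/(-2 + p)
c(V) = 3 - V
(c(W(-1)) + (23 - 1*57))² = ((3 - 1/(-2 - 1)) + (23 - 1*57))² = ((3 - 1/(-3)) + (23 - 57))² = ((3 - 1*(-⅓)) - 34)² = ((3 + ⅓) - 34)² = (10/3 - 34)² = (-92/3)² = 8464/9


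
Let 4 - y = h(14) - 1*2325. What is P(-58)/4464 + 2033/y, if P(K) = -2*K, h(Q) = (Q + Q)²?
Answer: 771211/574740 ≈ 1.3418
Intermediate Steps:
h(Q) = 4*Q² (h(Q) = (2*Q)² = 4*Q²)
y = 1545 (y = 4 - (4*14² - 1*2325) = 4 - (4*196 - 2325) = 4 - (784 - 2325) = 4 - 1*(-1541) = 4 + 1541 = 1545)
P(-58)/4464 + 2033/y = -2*(-58)/4464 + 2033/1545 = 116*(1/4464) + 2033*(1/1545) = 29/1116 + 2033/1545 = 771211/574740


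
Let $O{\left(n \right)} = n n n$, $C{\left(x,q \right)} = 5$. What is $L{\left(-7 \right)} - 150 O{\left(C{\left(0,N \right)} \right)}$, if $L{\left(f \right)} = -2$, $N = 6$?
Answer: $-18752$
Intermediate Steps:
$O{\left(n \right)} = n^{3}$ ($O{\left(n \right)} = n^{2} n = n^{3}$)
$L{\left(-7 \right)} - 150 O{\left(C{\left(0,N \right)} \right)} = -2 - 150 \cdot 5^{3} = -2 - 18750 = -18752$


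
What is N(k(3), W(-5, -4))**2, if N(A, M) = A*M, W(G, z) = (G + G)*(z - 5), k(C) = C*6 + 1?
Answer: 2924100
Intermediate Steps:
k(C) = 1 + 6*C (k(C) = 6*C + 1 = 1 + 6*C)
W(G, z) = 2*G*(-5 + z) (W(G, z) = (2*G)*(-5 + z) = 2*G*(-5 + z))
N(k(3), W(-5, -4))**2 = ((1 + 6*3)*(2*(-5)*(-5 - 4)))**2 = ((1 + 18)*(2*(-5)*(-9)))**2 = (19*90)**2 = 1710**2 = 2924100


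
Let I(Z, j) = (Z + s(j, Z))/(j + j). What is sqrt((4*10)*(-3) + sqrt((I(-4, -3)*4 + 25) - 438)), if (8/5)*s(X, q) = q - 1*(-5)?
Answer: sqrt(-480 + 2*I*sqrt(1643))/2 ≈ 0.9218 + 10.993*I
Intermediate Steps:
s(X, q) = 25/8 + 5*q/8 (s(X, q) = 5*(q - 1*(-5))/8 = 5*(q + 5)/8 = 5*(5 + q)/8 = 25/8 + 5*q/8)
I(Z, j) = (25/8 + 13*Z/8)/(2*j) (I(Z, j) = (Z + (25/8 + 5*Z/8))/(j + j) = (25/8 + 13*Z/8)/((2*j)) = (25/8 + 13*Z/8)*(1/(2*j)) = (25/8 + 13*Z/8)/(2*j))
sqrt((4*10)*(-3) + sqrt((I(-4, -3)*4 + 25) - 438)) = sqrt((4*10)*(-3) + sqrt((((1/16)*(25 + 13*(-4))/(-3))*4 + 25) - 438)) = sqrt(40*(-3) + sqrt((((1/16)*(-1/3)*(25 - 52))*4 + 25) - 438)) = sqrt(-120 + sqrt((((1/16)*(-1/3)*(-27))*4 + 25) - 438)) = sqrt(-120 + sqrt(((9/16)*4 + 25) - 438)) = sqrt(-120 + sqrt((9/4 + 25) - 438)) = sqrt(-120 + sqrt(109/4 - 438)) = sqrt(-120 + sqrt(-1643/4)) = sqrt(-120 + I*sqrt(1643)/2)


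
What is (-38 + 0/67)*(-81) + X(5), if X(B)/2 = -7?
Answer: 3064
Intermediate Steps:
X(B) = -14 (X(B) = 2*(-7) = -14)
(-38 + 0/67)*(-81) + X(5) = (-38 + 0/67)*(-81) - 14 = (-38 + 0*(1/67))*(-81) - 14 = (-38 + 0)*(-81) - 14 = -38*(-81) - 14 = 3078 - 14 = 3064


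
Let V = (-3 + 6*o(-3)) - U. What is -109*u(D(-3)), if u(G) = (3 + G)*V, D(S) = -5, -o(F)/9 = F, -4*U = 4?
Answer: 34880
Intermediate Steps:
U = -1 (U = -1/4*4 = -1)
o(F) = -9*F
V = 160 (V = (-3 + 6*(-9*(-3))) - 1*(-1) = (-3 + 6*27) + 1 = (-3 + 162) + 1 = 159 + 1 = 160)
u(G) = 480 + 160*G (u(G) = (3 + G)*160 = 480 + 160*G)
-109*u(D(-3)) = -109*(480 + 160*(-5)) = -109*(480 - 800) = -109*(-320) = 34880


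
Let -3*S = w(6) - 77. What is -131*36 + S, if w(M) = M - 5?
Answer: -14072/3 ≈ -4690.7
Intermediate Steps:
w(M) = -5 + M
S = 76/3 (S = -((-5 + 6) - 77)/3 = -(1 - 77)/3 = -⅓*(-76) = 76/3 ≈ 25.333)
-131*36 + S = -131*36 + 76/3 = -4716 + 76/3 = -14072/3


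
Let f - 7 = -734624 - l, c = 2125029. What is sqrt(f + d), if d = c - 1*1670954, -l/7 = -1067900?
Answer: I*sqrt(7755842) ≈ 2784.9*I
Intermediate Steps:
l = 7475300 (l = -7*(-1067900) = 7475300)
f = -8209917 (f = 7 + (-734624 - 1*7475300) = 7 + (-734624 - 7475300) = 7 - 8209924 = -8209917)
d = 454075 (d = 2125029 - 1*1670954 = 2125029 - 1670954 = 454075)
sqrt(f + d) = sqrt(-8209917 + 454075) = sqrt(-7755842) = I*sqrt(7755842)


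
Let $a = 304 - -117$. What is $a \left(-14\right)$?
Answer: $-5894$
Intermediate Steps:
$a = 421$ ($a = 304 + 117 = 421$)
$a \left(-14\right) = 421 \left(-14\right) = -5894$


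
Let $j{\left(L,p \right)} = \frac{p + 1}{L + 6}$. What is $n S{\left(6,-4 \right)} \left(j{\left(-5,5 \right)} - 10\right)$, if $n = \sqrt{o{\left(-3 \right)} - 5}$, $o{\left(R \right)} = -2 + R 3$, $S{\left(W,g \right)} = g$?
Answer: $64 i \approx 64.0 i$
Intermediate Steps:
$o{\left(R \right)} = -2 + 3 R$
$j{\left(L,p \right)} = \frac{1 + p}{6 + L}$
$n = 4 i$ ($n = \sqrt{\left(-2 + 3 \left(-3\right)\right) - 5} = \sqrt{\left(-2 - 9\right) - 5} = \sqrt{-11 - 5} = \sqrt{-16} = 4 i \approx 4.0 i$)
$n S{\left(6,-4 \right)} \left(j{\left(-5,5 \right)} - 10\right) = 4 i \left(-4\right) \left(\frac{1 + 5}{6 - 5} - 10\right) = - 16 i \left(1^{-1} \cdot 6 - 10\right) = - 16 i \left(1 \cdot 6 - 10\right) = - 16 i \left(6 - 10\right) = - 16 i \left(-4\right) = 64 i$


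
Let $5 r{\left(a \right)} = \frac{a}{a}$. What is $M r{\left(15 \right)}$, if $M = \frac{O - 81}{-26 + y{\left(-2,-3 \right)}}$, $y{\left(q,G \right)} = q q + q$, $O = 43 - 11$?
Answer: $\frac{49}{120} \approx 0.40833$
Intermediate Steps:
$O = 32$ ($O = 43 - 11 = 32$)
$y{\left(q,G \right)} = q + q^{2}$ ($y{\left(q,G \right)} = q^{2} + q = q + q^{2}$)
$r{\left(a \right)} = \frac{1}{5}$ ($r{\left(a \right)} = \frac{a \frac{1}{a}}{5} = \frac{1}{5} \cdot 1 = \frac{1}{5}$)
$M = \frac{49}{24}$ ($M = \frac{32 - 81}{-26 - 2 \left(1 - 2\right)} = - \frac{49}{-26 - -2} = - \frac{49}{-26 + 2} = - \frac{49}{-24} = \left(-49\right) \left(- \frac{1}{24}\right) = \frac{49}{24} \approx 2.0417$)
$M r{\left(15 \right)} = \frac{49}{24} \cdot \frac{1}{5} = \frac{49}{120}$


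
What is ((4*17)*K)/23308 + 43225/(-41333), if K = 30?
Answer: -230792245/240847391 ≈ -0.95825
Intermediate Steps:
((4*17)*K)/23308 + 43225/(-41333) = ((4*17)*30)/23308 + 43225/(-41333) = (68*30)*(1/23308) + 43225*(-1/41333) = 2040*(1/23308) - 43225/41333 = 510/5827 - 43225/41333 = -230792245/240847391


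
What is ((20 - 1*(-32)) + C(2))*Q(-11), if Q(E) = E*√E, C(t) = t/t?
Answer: -583*I*√11 ≈ -1933.6*I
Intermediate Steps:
C(t) = 1
Q(E) = E^(3/2)
((20 - 1*(-32)) + C(2))*Q(-11) = ((20 - 1*(-32)) + 1)*(-11)^(3/2) = ((20 + 32) + 1)*(-11*I*√11) = (52 + 1)*(-11*I*√11) = 53*(-11*I*√11) = -583*I*√11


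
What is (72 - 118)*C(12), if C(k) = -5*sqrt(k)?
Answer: 460*sqrt(3) ≈ 796.74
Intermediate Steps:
(72 - 118)*C(12) = (72 - 118)*(-10*sqrt(3)) = -(-230)*2*sqrt(3) = -(-460)*sqrt(3) = 460*sqrt(3)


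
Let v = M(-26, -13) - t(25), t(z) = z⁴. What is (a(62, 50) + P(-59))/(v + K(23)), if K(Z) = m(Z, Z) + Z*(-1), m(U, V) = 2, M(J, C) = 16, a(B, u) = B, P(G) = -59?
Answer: -1/130210 ≈ -7.6799e-6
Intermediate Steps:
K(Z) = 2 - Z (K(Z) = 2 + Z*(-1) = 2 - Z)
v = -390609 (v = 16 - 1*25⁴ = 16 - 1*390625 = 16 - 390625 = -390609)
(a(62, 50) + P(-59))/(v + K(23)) = (62 - 59)/(-390609 + (2 - 1*23)) = 3/(-390609 + (2 - 23)) = 3/(-390609 - 21) = 3/(-390630) = 3*(-1/390630) = -1/130210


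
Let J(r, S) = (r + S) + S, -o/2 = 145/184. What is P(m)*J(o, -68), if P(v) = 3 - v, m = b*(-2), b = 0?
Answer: -37971/92 ≈ -412.73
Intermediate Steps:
o = -145/92 (o = -290/184 = -2*145/184 = -145/92 ≈ -1.5761)
J(r, S) = r + 2*S (J(r, S) = (S + r) + S = r + 2*S)
m = 0 (m = 0*(-2) = 0)
P(m)*J(o, -68) = (3 - 1*0)*(-145/92 + 2*(-68)) = (3 + 0)*(-145/92 - 136) = 3*(-12657/92) = -37971/92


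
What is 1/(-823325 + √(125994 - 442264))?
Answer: -164665/135572874379 - I*√316270/677864371895 ≈ -1.2146e-6 - 8.2963e-10*I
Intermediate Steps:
1/(-823325 + √(125994 - 442264)) = 1/(-823325 + √(-316270)) = 1/(-823325 + I*√316270)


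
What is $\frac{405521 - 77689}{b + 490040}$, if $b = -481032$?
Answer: $\frac{40979}{1126} \approx 36.393$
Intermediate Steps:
$\frac{405521 - 77689}{b + 490040} = \frac{405521 - 77689}{-481032 + 490040} = \frac{327832}{9008} = 327832 \cdot \frac{1}{9008} = \frac{40979}{1126}$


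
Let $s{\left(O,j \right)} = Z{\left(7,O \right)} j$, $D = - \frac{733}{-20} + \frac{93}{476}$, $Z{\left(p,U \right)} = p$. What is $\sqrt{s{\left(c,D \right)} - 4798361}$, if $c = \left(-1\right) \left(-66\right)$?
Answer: $\frac{3 i \sqrt{3851810530}}{85} \approx 2190.5 i$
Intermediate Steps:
$c = 66$
$D = \frac{21923}{595}$ ($D = \left(-733\right) \left(- \frac{1}{20}\right) + 93 \cdot \frac{1}{476} = \frac{733}{20} + \frac{93}{476} = \frac{21923}{595} \approx 36.845$)
$s{\left(O,j \right)} = 7 j$
$\sqrt{s{\left(c,D \right)} - 4798361} = \sqrt{7 \cdot \frac{21923}{595} - 4798361} = \sqrt{\frac{21923}{85} - 4798361} = \sqrt{- \frac{407838762}{85}} = \frac{3 i \sqrt{3851810530}}{85}$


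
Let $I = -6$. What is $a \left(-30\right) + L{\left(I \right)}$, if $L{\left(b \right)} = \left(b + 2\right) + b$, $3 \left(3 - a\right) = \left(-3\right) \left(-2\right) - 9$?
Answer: $-130$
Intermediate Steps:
$a = 4$ ($a = 3 - \frac{\left(-3\right) \left(-2\right) - 9}{3} = 3 - \frac{6 - 9}{3} = 3 - -1 = 3 + 1 = 4$)
$L{\left(b \right)} = 2 + 2 b$ ($L{\left(b \right)} = \left(2 + b\right) + b = 2 + 2 b$)
$a \left(-30\right) + L{\left(I \right)} = 4 \left(-30\right) + \left(2 + 2 \left(-6\right)\right) = -120 + \left(2 - 12\right) = -120 - 10 = -130$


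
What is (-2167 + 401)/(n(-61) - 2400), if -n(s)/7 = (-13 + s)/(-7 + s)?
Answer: 60044/81859 ≈ 0.73351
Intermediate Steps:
n(s) = -7*(-13 + s)/(-7 + s)
(-2167 + 401)/(n(-61) - 2400) = (-2167 + 401)/(7*(13 - 1*(-61))/(-7 - 61) - 2400) = -1766/(7*(13 + 61)/(-68) - 2400) = -1766/(7*(-1/68)*74 - 2400) = -1766/(-259/34 - 2400) = -1766/(-81859/34) = -1766*(-34/81859) = 60044/81859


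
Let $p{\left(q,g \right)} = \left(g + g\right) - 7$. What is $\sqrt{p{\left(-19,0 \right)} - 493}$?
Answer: $10 i \sqrt{5} \approx 22.361 i$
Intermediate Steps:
$p{\left(q,g \right)} = -7 + 2 g$ ($p{\left(q,g \right)} = 2 g - 7 = -7 + 2 g$)
$\sqrt{p{\left(-19,0 \right)} - 493} = \sqrt{\left(-7 + 2 \cdot 0\right) - 493} = \sqrt{\left(-7 + 0\right) - 493} = \sqrt{-7 - 493} = \sqrt{-500} = 10 i \sqrt{5}$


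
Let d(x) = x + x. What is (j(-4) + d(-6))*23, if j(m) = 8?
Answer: -92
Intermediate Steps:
d(x) = 2*x
(j(-4) + d(-6))*23 = (8 + 2*(-6))*23 = (8 - 12)*23 = -4*23 = -92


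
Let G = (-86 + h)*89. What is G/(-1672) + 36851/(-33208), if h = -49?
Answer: 21086203/3470236 ≈ 6.0763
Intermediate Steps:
G = -12015 (G = (-86 - 49)*89 = -135*89 = -12015)
G/(-1672) + 36851/(-33208) = -12015/(-1672) + 36851/(-33208) = -12015*(-1/1672) + 36851*(-1/33208) = 12015/1672 - 36851/33208 = 21086203/3470236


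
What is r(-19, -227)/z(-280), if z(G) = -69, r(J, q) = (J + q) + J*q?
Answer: -4067/69 ≈ -58.942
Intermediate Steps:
r(J, q) = J + q + J*q
r(-19, -227)/z(-280) = (-19 - 227 - 19*(-227))/(-69) = (-19 - 227 + 4313)*(-1/69) = 4067*(-1/69) = -4067/69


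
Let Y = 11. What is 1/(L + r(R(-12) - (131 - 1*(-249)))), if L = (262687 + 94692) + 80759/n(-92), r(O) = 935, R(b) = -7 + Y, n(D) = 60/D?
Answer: 15/3517253 ≈ 4.2647e-6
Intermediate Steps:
R(b) = 4 (R(b) = -7 + 11 = 4)
L = 3503228/15 (L = (262687 + 94692) + 80759/((60/(-92))) = 357379 + 80759/((60*(-1/92))) = 357379 + 80759/(-15/23) = 357379 + 80759*(-23/15) = 357379 - 1857457/15 = 3503228/15 ≈ 2.3355e+5)
1/(L + r(R(-12) - (131 - 1*(-249)))) = 1/(3503228/15 + 935) = 1/(3517253/15) = 15/3517253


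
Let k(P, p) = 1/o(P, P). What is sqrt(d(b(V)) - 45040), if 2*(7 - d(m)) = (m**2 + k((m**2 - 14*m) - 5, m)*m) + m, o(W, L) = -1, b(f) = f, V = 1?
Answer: I*sqrt(180134)/2 ≈ 212.21*I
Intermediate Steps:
k(P, p) = -1 (k(P, p) = 1/(-1) = -1)
d(m) = 7 - m**2/2 (d(m) = 7 - ((m**2 - m) + m)/2 = 7 - m**2/2)
sqrt(d(b(V)) - 45040) = sqrt((7 - 1/2*1**2) - 45040) = sqrt((7 - 1/2*1) - 45040) = sqrt((7 - 1/2) - 45040) = sqrt(13/2 - 45040) = sqrt(-90067/2) = I*sqrt(180134)/2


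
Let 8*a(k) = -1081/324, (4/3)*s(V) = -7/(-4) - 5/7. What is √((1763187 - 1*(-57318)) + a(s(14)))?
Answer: √9437495758/72 ≈ 1349.3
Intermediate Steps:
s(V) = 87/112 (s(V) = 3*(-7/(-4) - 5/7)/4 = 3*(-7*(-¼) - 5*⅐)/4 = 3*(7/4 - 5/7)/4 = (¾)*(29/28) = 87/112)
a(k) = -1081/2592 (a(k) = (-1081/324)/8 = (-1081*1/324)/8 = (⅛)*(-1081/324) = -1081/2592)
√((1763187 - 1*(-57318)) + a(s(14))) = √((1763187 - 1*(-57318)) - 1081/2592) = √((1763187 + 57318) - 1081/2592) = √(1820505 - 1081/2592) = √(4718747879/2592) = √9437495758/72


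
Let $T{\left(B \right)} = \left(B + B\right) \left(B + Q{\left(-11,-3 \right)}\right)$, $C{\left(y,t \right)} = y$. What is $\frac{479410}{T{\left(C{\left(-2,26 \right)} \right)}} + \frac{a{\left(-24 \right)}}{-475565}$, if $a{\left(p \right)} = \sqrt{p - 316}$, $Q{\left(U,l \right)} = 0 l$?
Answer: $\frac{239705}{4} - \frac{2 i \sqrt{85}}{475565} \approx 59926.0 - 3.8773 \cdot 10^{-5} i$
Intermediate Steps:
$Q{\left(U,l \right)} = 0$
$a{\left(p \right)} = \sqrt{-316 + p}$
$T{\left(B \right)} = 2 B^{2}$ ($T{\left(B \right)} = \left(B + B\right) \left(B + 0\right) = 2 B B = 2 B^{2}$)
$\frac{479410}{T{\left(C{\left(-2,26 \right)} \right)}} + \frac{a{\left(-24 \right)}}{-475565} = \frac{479410}{2 \left(-2\right)^{2}} + \frac{\sqrt{-316 - 24}}{-475565} = \frac{479410}{2 \cdot 4} + \sqrt{-340} \left(- \frac{1}{475565}\right) = \frac{479410}{8} + 2 i \sqrt{85} \left(- \frac{1}{475565}\right) = 479410 \cdot \frac{1}{8} - \frac{2 i \sqrt{85}}{475565} = \frac{239705}{4} - \frac{2 i \sqrt{85}}{475565}$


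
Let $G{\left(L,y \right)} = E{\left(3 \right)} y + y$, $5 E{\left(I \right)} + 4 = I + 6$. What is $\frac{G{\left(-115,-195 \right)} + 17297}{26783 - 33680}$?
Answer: $- \frac{1537}{627} \approx -2.4514$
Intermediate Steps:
$E{\left(I \right)} = \frac{2}{5} + \frac{I}{5}$ ($E{\left(I \right)} = - \frac{4}{5} + \frac{I + 6}{5} = - \frac{4}{5} + \frac{6 + I}{5} = - \frac{4}{5} + \left(\frac{6}{5} + \frac{I}{5}\right) = \frac{2}{5} + \frac{I}{5}$)
$G{\left(L,y \right)} = 2 y$ ($G{\left(L,y \right)} = \left(\frac{2}{5} + \frac{1}{5} \cdot 3\right) y + y = \left(\frac{2}{5} + \frac{3}{5}\right) y + y = 1 y + y = y + y = 2 y$)
$\frac{G{\left(-115,-195 \right)} + 17297}{26783 - 33680} = \frac{2 \left(-195\right) + 17297}{26783 - 33680} = \frac{-390 + 17297}{-6897} = 16907 \left(- \frac{1}{6897}\right) = - \frac{1537}{627}$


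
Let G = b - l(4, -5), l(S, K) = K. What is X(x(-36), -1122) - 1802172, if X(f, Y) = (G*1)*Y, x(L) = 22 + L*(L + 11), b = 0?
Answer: -1807782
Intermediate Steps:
x(L) = 22 + L*(11 + L)
G = 5 (G = 0 - 1*(-5) = 0 + 5 = 5)
X(f, Y) = 5*Y (X(f, Y) = (5*1)*Y = 5*Y)
X(x(-36), -1122) - 1802172 = 5*(-1122) - 1802172 = -5610 - 1802172 = -1807782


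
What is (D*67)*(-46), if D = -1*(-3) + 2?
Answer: -15410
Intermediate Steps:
D = 5 (D = 3 + 2 = 5)
(D*67)*(-46) = (5*67)*(-46) = 335*(-46) = -15410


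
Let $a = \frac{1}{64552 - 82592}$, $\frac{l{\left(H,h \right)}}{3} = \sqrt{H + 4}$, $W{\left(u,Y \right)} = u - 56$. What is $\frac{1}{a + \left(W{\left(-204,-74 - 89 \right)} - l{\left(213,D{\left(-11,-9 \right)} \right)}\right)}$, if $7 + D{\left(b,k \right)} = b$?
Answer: $- \frac{28204944680}{7121424698667} + \frac{325441600 \sqrt{217}}{7121424698667} \approx -0.0032874$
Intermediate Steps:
$D{\left(b,k \right)} = -7 + b$
$W{\left(u,Y \right)} = -56 + u$
$l{\left(H,h \right)} = 3 \sqrt{4 + H}$ ($l{\left(H,h \right)} = 3 \sqrt{H + 4} = 3 \sqrt{4 + H}$)
$a = - \frac{1}{18040}$ ($a = \frac{1}{-18040} = - \frac{1}{18040} \approx -5.5432 \cdot 10^{-5}$)
$\frac{1}{a + \left(W{\left(-204,-74 - 89 \right)} - l{\left(213,D{\left(-11,-9 \right)} \right)}\right)} = \frac{1}{- \frac{1}{18040} - \left(260 + 3 \sqrt{4 + 213}\right)} = \frac{1}{- \frac{1}{18040} - \left(260 + 3 \sqrt{217}\right)} = \frac{1}{- \frac{4690401}{18040} - 3 \sqrt{217}}$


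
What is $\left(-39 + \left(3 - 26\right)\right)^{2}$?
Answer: $3844$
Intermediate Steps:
$\left(-39 + \left(3 - 26\right)\right)^{2} = \left(-39 - 23\right)^{2} = \left(-62\right)^{2} = 3844$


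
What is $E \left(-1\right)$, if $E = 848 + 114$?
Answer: $-962$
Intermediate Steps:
$E = 962$
$E \left(-1\right) = 962 \left(-1\right) = -962$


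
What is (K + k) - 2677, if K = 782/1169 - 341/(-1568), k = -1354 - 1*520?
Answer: -1191474541/261856 ≈ -4550.1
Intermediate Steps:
k = -1874 (k = -1354 - 520 = -1874)
K = 232115/261856 (K = 782*(1/1169) - 341*(-1/1568) = 782/1169 + 341/1568 = 232115/261856 ≈ 0.88642)
(K + k) - 2677 = (232115/261856 - 1874) - 2677 = -490486029/261856 - 2677 = -1191474541/261856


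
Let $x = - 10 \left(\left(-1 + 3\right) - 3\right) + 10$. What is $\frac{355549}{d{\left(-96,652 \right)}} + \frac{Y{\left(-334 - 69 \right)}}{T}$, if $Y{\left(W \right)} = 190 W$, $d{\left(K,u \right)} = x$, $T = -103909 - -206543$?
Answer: $\frac{18244942333}{1026340} \approx 17777.0$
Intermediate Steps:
$T = 102634$ ($T = -103909 + 206543 = 102634$)
$x = 20$ ($x = - 10 \left(2 - 3\right) + 10 = \left(-10\right) \left(-1\right) + 10 = 10 + 10 = 20$)
$d{\left(K,u \right)} = 20$
$\frac{355549}{d{\left(-96,652 \right)}} + \frac{Y{\left(-334 - 69 \right)}}{T} = \frac{355549}{20} + \frac{190 \left(-334 - 69\right)}{102634} = 355549 \cdot \frac{1}{20} + 190 \left(-403\right) \frac{1}{102634} = \frac{355549}{20} - \frac{38285}{51317} = \frac{18244942333}{1026340}$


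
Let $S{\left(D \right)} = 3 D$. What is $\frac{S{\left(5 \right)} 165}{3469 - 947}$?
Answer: $\frac{2475}{2522} \approx 0.98136$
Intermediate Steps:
$\frac{S{\left(5 \right)} 165}{3469 - 947} = \frac{3 \cdot 5 \cdot 165}{3469 - 947} = \frac{15 \cdot 165}{2522} = 2475 \cdot \frac{1}{2522} = \frac{2475}{2522}$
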